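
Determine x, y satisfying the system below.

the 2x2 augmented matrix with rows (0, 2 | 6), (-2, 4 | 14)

Forward elimination on [A|b]:
R1 <-> R2   (pivot in column 1 was zero)
[ -2  4  14 ]
[  0  2   6 ]
Row echelon form:
[ -2  4  |  14 ]
[  0  2  |   6 ]
Back-substitution:
y = (6) / 2 = 3
x = (14 - (4)*(3)) / -2 = -1

(-1, 3)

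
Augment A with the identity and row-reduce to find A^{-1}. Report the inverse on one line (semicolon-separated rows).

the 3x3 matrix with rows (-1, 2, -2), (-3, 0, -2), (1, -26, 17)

inverse = [26/3 -3 2/3; -49/6 5/2 -2/3; -13 4 -1]

Gauss-Jordan on [A | I]:
R1 <- (1/-1)*R1:  [  1  -2   2  |  -1   0   0 ]
R2 <- R2 - (-3)*R1:  [  0  -6   4  |  -3   1   0 ]
R3 <- R3 - (1)*R1:  [   0  -24   15  |    1    0    1 ]
R2 <- (1/-6)*R2:  [    0     1  -2/3  |   1/2  -1/6     0 ]
R1 <- R1 - (-2)*R2:  [    1     0   2/3  |     0  -1/3     0 ]
R3 <- R3 - (-24)*R2:  [  0   0  -1  |  13  -4   1 ]
R3 <- (1/-1)*R3:  [   0    0    1  |  -13    4   -1 ]
R1 <- R1 - (2/3)*R3:  [    1     0     0  |  26/3    -3   2/3 ]
R2 <- R2 - (-2/3)*R3:  [     0      1      0  |  -49/6    5/2   -2/3 ]
Right block of [I | A^{-1}] is the inverse:
[  26/3   -3   2/3 ]
[ -49/6  5/2  -2/3 ]
[   -13    4    -1 ]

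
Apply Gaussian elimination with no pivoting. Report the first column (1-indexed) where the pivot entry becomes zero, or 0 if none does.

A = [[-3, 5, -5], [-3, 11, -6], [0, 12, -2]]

Naive forward elimination:
R2 <- R2 - (1)*R1:  [  0   6  -1 ]
R3 <- R3 - (2)*R2:  [ 0  0  0 ]
Matrix at this point:
[ -3  5  -5 ]
[  0  6  -1 ]
[  0  0   0 ]
Pivot entry (3,3) in the last row is zero and there are no rows below to swap with -> zero pivot in column 3 (A is singular).

first zero-pivot column = 3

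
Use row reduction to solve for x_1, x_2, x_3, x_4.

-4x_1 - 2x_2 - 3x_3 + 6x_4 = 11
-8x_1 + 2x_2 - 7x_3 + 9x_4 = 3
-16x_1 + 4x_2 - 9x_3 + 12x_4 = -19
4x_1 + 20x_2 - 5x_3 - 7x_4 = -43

(3, -4, -5, 0)

Forward elimination on [A|b]:
R2 <- R2 - (2)*R1:  [   0    6   -1   -3  -19 ]
R3 <- R3 - (4)*R1:  [   0   12    3  -12  -63 ]
R4 <- R4 - (-1)*R1:  [   0   18   -8   -1  -32 ]
R3 <- R3 - (2)*R2:  [   0    0    5   -6  -25 ]
R4 <- R4 - (3)*R2:  [  0   0  -5   8  25 ]
R4 <- R4 - (-1)*R3:  [ 0  0  0  2  0 ]
Row echelon form:
[ -4  -2  -3   6  |   11 ]
[  0   6  -1  -3  |  -19 ]
[  0   0   5  -6  |  -25 ]
[  0   0   0   2  |    0 ]
Back-substitution:
x_4 = (0) / 2 = 0
x_3 = (-25 - (-6)*(0)) / 5 = -5
x_2 = (-19 - (-1)*(-5) - (-3)*(0)) / 6 = -4
x_1 = (11 - (-2)*(-4) - (-3)*(-5) - (6)*(0)) / -4 = 3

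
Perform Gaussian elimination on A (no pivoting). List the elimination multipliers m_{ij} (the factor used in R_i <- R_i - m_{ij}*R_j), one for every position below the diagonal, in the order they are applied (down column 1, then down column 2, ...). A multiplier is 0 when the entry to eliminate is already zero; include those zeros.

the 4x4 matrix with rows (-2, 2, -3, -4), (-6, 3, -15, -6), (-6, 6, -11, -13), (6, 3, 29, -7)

Forward elimination:
R2 <- R2 - (3)*R1:  [  0  -3  -6   6 ]
R3 <- R3 - (3)*R1:  [  0   0  -2  -1 ]
R4 <- R4 - (-3)*R1:  [   0    9   20  -19 ]
R3: entry in column 2 is already 0 -> m_{32} = 0 (no row operation needed)
R4 <- R4 - (-3)*R2:  [  0   0   2  -1 ]
R4 <- R4 - (-1)*R3:  [  0   0   0  -2 ]
Multipliers (in order of application): m_{21} = 3, m_{31} = 3, m_{41} = -3, m_{32} = 0, m_{42} = -3, m_{43} = -1

multipliers: 3, 3, -3, 0, -3, -1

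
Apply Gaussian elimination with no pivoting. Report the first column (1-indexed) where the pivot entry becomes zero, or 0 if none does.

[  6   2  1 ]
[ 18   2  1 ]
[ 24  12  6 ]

Naive forward elimination:
R2 <- R2 - (3)*R1:  [  0  -4  -2 ]
R3 <- R3 - (4)*R1:  [ 0  4  2 ]
R3 <- R3 - (-1)*R2:  [ 0  0  0 ]
Matrix at this point:
[ 6   2   1 ]
[ 0  -4  -2 ]
[ 0   0   0 ]
Pivot entry (3,3) in the last row is zero and there are no rows below to swap with -> zero pivot in column 3 (A is singular).

first zero-pivot column = 3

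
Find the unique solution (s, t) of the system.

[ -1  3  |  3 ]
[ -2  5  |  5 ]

Forward elimination on [A|b]:
R2 <- R2 - (2)*R1:  [  0  -1  -1 ]
Row echelon form:
[ -1   3  |   3 ]
[  0  -1  |  -1 ]
Back-substitution:
t = (-1) / -1 = 1
s = (3 - (3)*(1)) / -1 = 0

(0, 1)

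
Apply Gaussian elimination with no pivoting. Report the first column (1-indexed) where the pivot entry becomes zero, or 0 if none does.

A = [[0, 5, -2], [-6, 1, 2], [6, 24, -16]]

Naive forward elimination:
Pivot entry (1,1) is zero but row 2 has -6 in column 1 -> naive elimination stops; a row interchange (e.g. R1 <-> R2) would be required here.

first zero-pivot column = 1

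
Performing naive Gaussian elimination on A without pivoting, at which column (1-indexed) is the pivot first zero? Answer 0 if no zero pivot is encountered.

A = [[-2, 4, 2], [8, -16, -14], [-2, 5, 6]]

Naive forward elimination:
R2 <- R2 - (-4)*R1:  [  0   0  -6 ]
R3 <- R3 - (1)*R1:  [ 0  1  4 ]
Matrix at this point:
[ -2  4   2 ]
[  0  0  -6 ]
[  0  1   4 ]
Pivot entry (2,2) is zero but row 3 has 1 in column 2 -> naive elimination stops; a row interchange (e.g. R2 <-> R3) would be required here.

first zero-pivot column = 2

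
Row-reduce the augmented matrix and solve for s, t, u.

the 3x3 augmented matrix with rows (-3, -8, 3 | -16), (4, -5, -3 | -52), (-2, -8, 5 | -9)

Forward elimination on [A|b]:
R2 <- R2 - (-4/3)*R1:  [      0   -47/3       1  -220/3 ]
R3 <- R3 - (2/3)*R1:  [    0  -8/3     3   5/3 ]
R3 <- R3 - (8/47)*R2:  [      0       0  133/47  665/47 ]
Row echelon form:
[ -3     -8       3  |     -16 ]
[  0  -47/3       1  |  -220/3 ]
[  0      0  133/47  |  665/47 ]
Back-substitution:
u = (665/47) / (133/47) = 5
t = (-220/3 - (1)*(5)) / (-47/3) = 5
s = (-16 - (-8)*(5) - (3)*(5)) / -3 = -3

(-3, 5, 5)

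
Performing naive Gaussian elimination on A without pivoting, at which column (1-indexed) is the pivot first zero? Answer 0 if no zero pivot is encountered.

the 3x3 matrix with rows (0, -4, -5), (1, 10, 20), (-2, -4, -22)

Naive forward elimination:
Pivot entry (1,1) is zero but row 2 has 1 in column 1 -> naive elimination stops; a row interchange (e.g. R1 <-> R2) would be required here.

first zero-pivot column = 1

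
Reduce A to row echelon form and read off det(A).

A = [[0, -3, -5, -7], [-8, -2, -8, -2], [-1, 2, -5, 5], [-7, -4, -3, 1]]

det(A) = 1488

Forward elimination:
R1 <-> R2   (pivot in column 1 was zero)
[ -8  -2  -8  -2 ]
[  0  -3  -5  -7 ]
[ -1   2  -5   5 ]
[ -7  -4  -3   1 ]
R3 <- R3 - (1/8)*R1:  [    0   9/4    -4  21/4 ]
R4 <- R4 - (7/8)*R1:  [    0  -9/4     4  11/4 ]
R3 <- R3 - (-3/4)*R2:  [     0      0  -31/4      0 ]
R4 <- R4 - (3/4)*R2:  [    0     0  31/4     8 ]
R4 <- R4 - (-1)*R3:  [ 0  0  0  8 ]
Upper-triangular form:
[ -8  -2     -8  -2 ]
[  0  -3     -5  -7 ]
[  0   0  -31/4   0 ]
[  0   0      0   8 ]
det(A) = (-1)^1 * (-8) * (-3) * (-31/4) * (8) = 1488  (1 row swap -> sign -1)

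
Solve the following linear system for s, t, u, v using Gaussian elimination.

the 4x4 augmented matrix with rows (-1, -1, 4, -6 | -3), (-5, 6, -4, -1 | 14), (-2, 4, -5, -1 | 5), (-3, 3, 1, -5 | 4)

(-3, 0, 0, 1)

Forward elimination on [A|b]:
R2 <- R2 - (5)*R1:  [   0   11  -24   29   29 ]
R3 <- R3 - (2)*R1:  [   0    6  -13   11   11 ]
R4 <- R4 - (3)*R1:  [   0    6  -11   13   13 ]
R3 <- R3 - (6/11)*R2:  [      0       0    1/11  -53/11  -53/11 ]
R4 <- R4 - (6/11)*R2:  [      0       0   23/11  -31/11  -31/11 ]
R4 <- R4 - (23)*R3:  [   0    0    0  108  108 ]
Row echelon form:
[ -1  -1     4      -6  |      -3 ]
[  0  11   -24      29  |      29 ]
[  0   0  1/11  -53/11  |  -53/11 ]
[  0   0     0     108  |     108 ]
Back-substitution:
v = (108) / 108 = 1
u = (-53/11 - (-53/11)*(1)) / (1/11) = 0
t = (29 - (-24)*(0) - (29)*(1)) / 11 = 0
s = (-3 - (-1)*(0) - (4)*(0) - (-6)*(1)) / -1 = -3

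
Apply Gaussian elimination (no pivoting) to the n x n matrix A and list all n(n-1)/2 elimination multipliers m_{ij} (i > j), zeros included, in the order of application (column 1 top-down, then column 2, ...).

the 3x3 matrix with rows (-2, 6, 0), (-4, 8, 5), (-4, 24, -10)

multipliers: 2, 2, -3

Forward elimination:
R2 <- R2 - (2)*R1:  [  0  -4   5 ]
R3 <- R3 - (2)*R1:  [   0   12  -10 ]
R3 <- R3 - (-3)*R2:  [ 0  0  5 ]
Multipliers (in order of application): m_{21} = 2, m_{31} = 2, m_{32} = -3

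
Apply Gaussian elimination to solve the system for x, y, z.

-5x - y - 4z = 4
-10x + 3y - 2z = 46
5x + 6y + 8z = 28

(-4, 4, 3)

Forward elimination on [A|b]:
R2 <- R2 - (2)*R1:  [  0   5   6  38 ]
R3 <- R3 - (-1)*R1:  [  0   5   4  32 ]
R3 <- R3 - (1)*R2:  [  0   0  -2  -6 ]
Row echelon form:
[ -5  -1  -4  |   4 ]
[  0   5   6  |  38 ]
[  0   0  -2  |  -6 ]
Back-substitution:
z = (-6) / -2 = 3
y = (38 - (6)*(3)) / 5 = 4
x = (4 - (-1)*(4) - (-4)*(3)) / -5 = -4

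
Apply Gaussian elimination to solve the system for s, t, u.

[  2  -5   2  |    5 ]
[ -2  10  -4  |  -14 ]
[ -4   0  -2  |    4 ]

Forward elimination on [A|b]:
R2 <- R2 - (-1)*R1:  [  0   5  -2  -9 ]
R3 <- R3 - (-2)*R1:  [   0  -10    2   14 ]
R3 <- R3 - (-2)*R2:  [  0   0  -2  -4 ]
Row echelon form:
[ 2  -5   2  |   5 ]
[ 0   5  -2  |  -9 ]
[ 0   0  -2  |  -4 ]
Back-substitution:
u = (-4) / -2 = 2
t = (-9 - (-2)*(2)) / 5 = -1
s = (5 - (-5)*(-1) - (2)*(2)) / 2 = -2

(-2, -1, 2)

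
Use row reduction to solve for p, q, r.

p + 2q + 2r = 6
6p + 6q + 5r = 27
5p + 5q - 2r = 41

(2, 5, -3)

Forward elimination on [A|b]:
R2 <- R2 - (6)*R1:  [  0  -6  -7  -9 ]
R3 <- R3 - (5)*R1:  [   0   -5  -12   11 ]
R3 <- R3 - (5/6)*R2:  [     0      0  -37/6   37/2 ]
Row echelon form:
[ 1   2      2  |     6 ]
[ 0  -6     -7  |    -9 ]
[ 0   0  -37/6  |  37/2 ]
Back-substitution:
r = (37/2) / (-37/6) = -3
q = (-9 - (-7)*(-3)) / -6 = 5
p = (6 - (2)*(5) - (2)*(-3)) / 1 = 2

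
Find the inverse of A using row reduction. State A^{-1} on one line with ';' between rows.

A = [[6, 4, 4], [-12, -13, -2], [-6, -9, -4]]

Gauss-Jordan on [A | I]:
R1 <- (1/6)*R1:  [   1  2/3  2/3  |  1/6    0    0 ]
R2 <- R2 - (-12)*R1:  [  0  -5   6  |   2   1   0 ]
R3 <- R3 - (-6)*R1:  [  0  -5   0  |   1   0   1 ]
R2 <- (1/-5)*R2:  [    0     1  -6/5  |  -2/5  -1/5     0 ]
R1 <- R1 - (2/3)*R2:  [     1      0  22/15  |  13/30   2/15      0 ]
R3 <- R3 - (-5)*R2:  [  0   0  -6  |  -1  -1   1 ]
R3 <- (1/-6)*R3:  [    0     0     1  |   1/6   1/6  -1/6 ]
R1 <- R1 - (22/15)*R3:  [     1      0      0  |  17/90   -1/9  11/45 ]
R2 <- R2 - (-6/5)*R3:  [    0     1     0  |  -1/5     0  -1/5 ]
Right block of [I | A^{-1}] is the inverse:
[ 17/90  -1/9  11/45 ]
[  -1/5     0   -1/5 ]
[   1/6   1/6   -1/6 ]

inverse = [17/90 -1/9 11/45; -1/5 0 -1/5; 1/6 1/6 -1/6]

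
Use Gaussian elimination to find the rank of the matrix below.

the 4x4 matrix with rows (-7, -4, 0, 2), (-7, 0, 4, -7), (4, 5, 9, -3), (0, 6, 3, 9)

rank(A) = 4

Row reduction:
R2 <- R2 - (1)*R1:  [  0   4   4  -9 ]
R3 <- R3 - (-4/7)*R1:  [     0   19/7      9  -13/7 ]
R3 <- R3 - (19/28)*R2:  [    0     0  44/7  17/4 ]
R4 <- R4 - (3/2)*R2:  [    0     0    -3  45/2 ]
R4 <- R4 - (-21/44)*R3:  [        0         0         0  4317/176 ]
Row echelon form:
[ -7  -4     0         2 ]
[  0   4     4        -9 ]
[  0   0  44/7      17/4 ]
[  0   0     0  4317/176 ]
Nonzero rows / pivot columns: 4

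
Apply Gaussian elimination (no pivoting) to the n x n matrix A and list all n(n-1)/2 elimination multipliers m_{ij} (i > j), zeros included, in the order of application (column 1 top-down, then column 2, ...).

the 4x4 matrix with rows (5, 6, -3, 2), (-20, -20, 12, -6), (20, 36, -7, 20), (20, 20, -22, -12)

multipliers: -4, 4, 4, 3, -1, -2

Forward elimination:
R2 <- R2 - (-4)*R1:  [ 0  4  0  2 ]
R3 <- R3 - (4)*R1:  [  0  12   5  12 ]
R4 <- R4 - (4)*R1:  [   0   -4  -10  -20 ]
R3 <- R3 - (3)*R2:  [ 0  0  5  6 ]
R4 <- R4 - (-1)*R2:  [   0    0  -10  -18 ]
R4 <- R4 - (-2)*R3:  [  0   0   0  -6 ]
Multipliers (in order of application): m_{21} = -4, m_{31} = 4, m_{41} = 4, m_{32} = 3, m_{42} = -1, m_{43} = -2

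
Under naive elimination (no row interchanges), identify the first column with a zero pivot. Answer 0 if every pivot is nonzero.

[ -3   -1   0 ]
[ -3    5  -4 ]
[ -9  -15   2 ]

first zero-pivot column = 0

Naive forward elimination:
R2 <- R2 - (1)*R1:  [  0   6  -4 ]
R3 <- R3 - (3)*R1:  [   0  -12    2 ]
R3 <- R3 - (-2)*R2:  [  0   0  -6 ]
All pivots nonzero; naive elimination completes without hitting a zero pivot.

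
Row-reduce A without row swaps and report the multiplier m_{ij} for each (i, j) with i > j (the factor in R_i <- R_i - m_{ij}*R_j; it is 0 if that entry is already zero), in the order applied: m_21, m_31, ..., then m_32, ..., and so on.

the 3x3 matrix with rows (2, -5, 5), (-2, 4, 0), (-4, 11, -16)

Forward elimination:
R2 <- R2 - (-1)*R1:  [  0  -1   5 ]
R3 <- R3 - (-2)*R1:  [  0   1  -6 ]
R3 <- R3 - (-1)*R2:  [  0   0  -1 ]
Multipliers (in order of application): m_{21} = -1, m_{31} = -2, m_{32} = -1

multipliers: -1, -2, -1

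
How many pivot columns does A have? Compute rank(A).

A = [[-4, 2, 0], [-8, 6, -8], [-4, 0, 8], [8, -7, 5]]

Row reduction:
R2 <- R2 - (2)*R1:  [  0   2  -8 ]
R3 <- R3 - (1)*R1:  [  0  -2   8 ]
R4 <- R4 - (-2)*R1:  [  0  -3   5 ]
R3 <- R3 - (-1)*R2:  [ 0  0  0 ]
R4 <- R4 - (-3/2)*R2:  [  0   0  -7 ]
R3 <-> R4   (pivot in column 3 was zero)
[ -4  2   0 ]
[  0  2  -8 ]
[  0  0  -7 ]
[  0  0   0 ]
Row echelon form:
[ -4  2   0 ]
[  0  2  -8 ]
[  0  0  -7 ]
[  0  0   0 ]
Nonzero rows / pivot columns: 3

rank(A) = 3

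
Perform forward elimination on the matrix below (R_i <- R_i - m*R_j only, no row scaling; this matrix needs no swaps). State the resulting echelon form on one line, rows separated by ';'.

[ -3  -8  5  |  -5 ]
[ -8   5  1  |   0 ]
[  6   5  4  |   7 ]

REF = [-3 -8 5 -5; 0 79/3 -37/3 40/3; 0 0 699/79 203/79]

Forward elimination:
R2 <- R2 - (8/3)*R1:  [     0   79/3  -37/3   40/3 ]
R3 <- R3 - (-2)*R1:  [   0  -11   14   -3 ]
R3 <- R3 - (-33/79)*R2:  [      0       0  699/79  203/79 ]
Row echelon form:
[ -3    -8       5  |      -5 ]
[  0  79/3   -37/3  |    40/3 ]
[  0     0  699/79  |  203/79 ]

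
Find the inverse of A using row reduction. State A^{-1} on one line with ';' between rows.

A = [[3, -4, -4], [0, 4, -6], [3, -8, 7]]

inverse = [-1/3 1 2/3; -3/10 11/20 3/10; -1/5 1/5 1/5]

Gauss-Jordan on [A | I]:
R1 <- (1/3)*R1:  [    1  -4/3  -4/3  |   1/3     0     0 ]
R3 <- R3 - (3)*R1:  [  0  -4  11  |  -1   0   1 ]
R2 <- (1/4)*R2:  [    0     1  -3/2  |     0   1/4     0 ]
R1 <- R1 - (-4/3)*R2:  [     1      0  -10/3  |    1/3    1/3      0 ]
R3 <- R3 - (-4)*R2:  [  0   0   5  |  -1   1   1 ]
R3 <- (1/5)*R3:  [    0     0     1  |  -1/5   1/5   1/5 ]
R1 <- R1 - (-10/3)*R3:  [    1     0     0  |  -1/3     1   2/3 ]
R2 <- R2 - (-3/2)*R3:  [     0      1      0  |  -3/10  11/20   3/10 ]
Right block of [I | A^{-1}] is the inverse:
[  -1/3      1   2/3 ]
[ -3/10  11/20  3/10 ]
[  -1/5    1/5   1/5 ]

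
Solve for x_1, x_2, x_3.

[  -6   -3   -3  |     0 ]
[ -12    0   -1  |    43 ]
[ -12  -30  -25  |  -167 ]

Forward elimination on [A|b]:
R2 <- R2 - (2)*R1:  [  0   6   5  43 ]
R3 <- R3 - (2)*R1:  [    0   -24   -19  -167 ]
R3 <- R3 - (-4)*R2:  [ 0  0  1  5 ]
Row echelon form:
[ -6  -3  -3  |   0 ]
[  0   6   5  |  43 ]
[  0   0   1  |   5 ]
Back-substitution:
x_3 = (5) / 1 = 5
x_2 = (43 - (5)*(5)) / 6 = 3
x_1 = (0 - (-3)*(3) - (-3)*(5)) / -6 = -4

(-4, 3, 5)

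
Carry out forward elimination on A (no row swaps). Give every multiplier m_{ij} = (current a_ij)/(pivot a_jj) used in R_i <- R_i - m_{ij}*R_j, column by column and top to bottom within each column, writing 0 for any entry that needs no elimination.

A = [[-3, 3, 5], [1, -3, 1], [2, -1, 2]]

Forward elimination:
R2 <- R2 - (-1/3)*R1:  [   0   -2  8/3 ]
R3 <- R3 - (-2/3)*R1:  [    0     1  16/3 ]
R3 <- R3 - (-1/2)*R2:  [    0     0  20/3 ]
Multipliers (in order of application): m_{21} = -1/3, m_{31} = -2/3, m_{32} = -1/2

multipliers: -1/3, -2/3, -1/2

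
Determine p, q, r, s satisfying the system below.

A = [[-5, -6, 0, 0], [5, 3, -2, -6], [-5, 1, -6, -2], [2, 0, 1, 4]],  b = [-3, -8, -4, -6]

Forward elimination on [A|b]:
R2 <- R2 - (-1)*R1:  [   0   -3   -2   -6  -11 ]
R3 <- R3 - (1)*R1:  [  0   7  -6  -2  -1 ]
R4 <- R4 - (-2/5)*R1:  [     0  -12/5      1      4  -36/5 ]
R3 <- R3 - (-7/3)*R2:  [     0      0  -32/3    -16  -80/3 ]
R4 <- R4 - (4/5)*R2:  [    0     0  13/5  44/5   8/5 ]
R4 <- R4 - (-39/160)*R3:  [      0       0       0   49/10  -49/10 ]
Row echelon form:
[ -5  -6      0      0  |      -3 ]
[  0  -3     -2     -6  |     -11 ]
[  0   0  -32/3    -16  |   -80/3 ]
[  0   0      0  49/10  |  -49/10 ]
Back-substitution:
s = (-49/10) / (49/10) = -1
r = (-80/3 - (-16)*(-1)) / (-32/3) = 4
q = (-11 - (-2)*(4) - (-6)*(-1)) / -3 = 3
p = (-3 - (-6)*(3)) / -5 = -3

(-3, 3, 4, -1)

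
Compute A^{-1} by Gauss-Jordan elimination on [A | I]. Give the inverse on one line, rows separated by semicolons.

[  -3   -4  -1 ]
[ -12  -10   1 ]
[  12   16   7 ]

inverse = [43/27 -2/9 7/27; -16/9 1/6 -5/18; 4/3 0 1/3]

Gauss-Jordan on [A | I]:
R1 <- (1/-3)*R1:  [    1   4/3   1/3  |  -1/3     0     0 ]
R2 <- R2 - (-12)*R1:  [  0   6   5  |  -4   1   0 ]
R3 <- R3 - (12)*R1:  [ 0  0  3  |  4  0  1 ]
R2 <- (1/6)*R2:  [    0     1   5/6  |  -2/3   1/6     0 ]
R1 <- R1 - (4/3)*R2:  [    1     0  -7/9  |   5/9  -2/9     0 ]
R3 <- (1/3)*R3:  [   0    0    1  |  4/3    0  1/3 ]
R1 <- R1 - (-7/9)*R3:  [     1      0      0  |  43/27   -2/9   7/27 ]
R2 <- R2 - (5/6)*R3:  [     0      1      0  |  -16/9    1/6  -5/18 ]
Right block of [I | A^{-1}] is the inverse:
[ 43/27  -2/9   7/27 ]
[ -16/9   1/6  -5/18 ]
[   4/3     0    1/3 ]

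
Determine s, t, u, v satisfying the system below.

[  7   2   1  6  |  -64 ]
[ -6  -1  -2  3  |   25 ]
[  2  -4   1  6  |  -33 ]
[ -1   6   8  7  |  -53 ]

(-5, -1, -3, -4)

Forward elimination on [A|b]:
R2 <- R2 - (-6/7)*R1:  [      0     5/7    -8/7    57/7  -209/7 ]
R3 <- R3 - (2/7)*R1:  [      0   -32/7     5/7    30/7  -103/7 ]
R4 <- R4 - (-1/7)*R1:  [      0    44/7    57/7    55/7  -435/7 ]
R3 <- R3 - (-32/5)*R2:  [       0        0    -33/5    282/5  -1029/5 ]
R4 <- R4 - (44/5)*R2:  [      0       0    91/5  -319/5  1003/5 ]
R4 <- R4 - (-91/33)*R3:  [        0         0         0   1009/11  -4036/11 ]
Row echelon form:
[ 7    2      1        6  |       -64 ]
[ 0  5/7   -8/7     57/7  |    -209/7 ]
[ 0    0  -33/5    282/5  |   -1029/5 ]
[ 0    0      0  1009/11  |  -4036/11 ]
Back-substitution:
v = (-4036/11) / (1009/11) = -4
u = (-1029/5 - (282/5)*(-4)) / (-33/5) = -3
t = (-209/7 - (-8/7)*(-3) - (57/7)*(-4)) / (5/7) = -1
s = (-64 - (2)*(-1) - (1)*(-3) - (6)*(-4)) / 7 = -5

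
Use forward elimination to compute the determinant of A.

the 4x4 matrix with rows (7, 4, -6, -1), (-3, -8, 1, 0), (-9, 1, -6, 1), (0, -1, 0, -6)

det(A) = -3988

Forward elimination:
R2 <- R2 - (-3/7)*R1:  [     0  -44/7  -11/7   -3/7 ]
R3 <- R3 - (-9/7)*R1:  [     0   43/7  -96/7   -2/7 ]
R3 <- R3 - (-43/44)*R2:  [      0       0   -61/4  -31/44 ]
R4 <- R4 - (7/44)*R2:  [       0        0      1/4  -261/44 ]
R4 <- R4 - (-1/61)*R3:  [         0          0          0  -3988/671 ]
Upper-triangular form:
[ 7      4     -6         -1 ]
[ 0  -44/7  -11/7       -3/7 ]
[ 0      0  -61/4     -31/44 ]
[ 0      0      0  -3988/671 ]
det(A) = (-1)^0 * (7) * (-44/7) * (-61/4) * (-3988/671) = -3988  (0 row swaps -> sign +1)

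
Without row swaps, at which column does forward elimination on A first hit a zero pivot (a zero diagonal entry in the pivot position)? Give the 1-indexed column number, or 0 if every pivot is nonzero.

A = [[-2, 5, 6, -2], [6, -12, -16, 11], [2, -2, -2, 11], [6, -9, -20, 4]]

first zero-pivot column = 4

Naive forward elimination:
R2 <- R2 - (-3)*R1:  [ 0  3  2  5 ]
R3 <- R3 - (-1)*R1:  [ 0  3  4  9 ]
R4 <- R4 - (-3)*R1:  [  0   6  -2  -2 ]
R3 <- R3 - (1)*R2:  [ 0  0  2  4 ]
R4 <- R4 - (2)*R2:  [   0    0   -6  -12 ]
R4 <- R4 - (-3)*R3:  [ 0  0  0  0 ]
Matrix at this point:
[ -2  5  6  -2 ]
[  0  3  2   5 ]
[  0  0  2   4 ]
[  0  0  0   0 ]
Pivot entry (4,4) in the last row is zero and there are no rows below to swap with -> zero pivot in column 4 (A is singular).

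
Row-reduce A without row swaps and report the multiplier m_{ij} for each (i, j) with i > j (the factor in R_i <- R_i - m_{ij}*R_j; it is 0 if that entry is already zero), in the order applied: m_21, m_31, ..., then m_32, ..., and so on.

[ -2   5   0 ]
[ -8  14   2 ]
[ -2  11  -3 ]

Forward elimination:
R2 <- R2 - (4)*R1:  [  0  -6   2 ]
R3 <- R3 - (1)*R1:  [  0   6  -3 ]
R3 <- R3 - (-1)*R2:  [  0   0  -1 ]
Multipliers (in order of application): m_{21} = 4, m_{31} = 1, m_{32} = -1

multipliers: 4, 1, -1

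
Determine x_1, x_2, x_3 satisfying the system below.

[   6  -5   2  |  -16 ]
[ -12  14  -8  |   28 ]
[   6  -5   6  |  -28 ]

(-5, -4, -3)

Forward elimination on [A|b]:
R2 <- R2 - (-2)*R1:  [  0   4  -4  -4 ]
R3 <- R3 - (1)*R1:  [   0    0    4  -12 ]
Row echelon form:
[ 6  -5   2  |  -16 ]
[ 0   4  -4  |   -4 ]
[ 0   0   4  |  -12 ]
Back-substitution:
x_3 = (-12) / 4 = -3
x_2 = (-4 - (-4)*(-3)) / 4 = -4
x_1 = (-16 - (-5)*(-4) - (2)*(-3)) / 6 = -5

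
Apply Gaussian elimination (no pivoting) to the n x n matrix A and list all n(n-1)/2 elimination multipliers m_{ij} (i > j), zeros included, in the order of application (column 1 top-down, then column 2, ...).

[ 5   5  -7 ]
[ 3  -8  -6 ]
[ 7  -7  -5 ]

multipliers: 3/5, 7/5, 14/11

Forward elimination:
R2 <- R2 - (3/5)*R1:  [    0   -11  -9/5 ]
R3 <- R3 - (7/5)*R1:  [    0   -14  24/5 ]
R3 <- R3 - (14/11)*R2:  [     0      0  78/11 ]
Multipliers (in order of application): m_{21} = 3/5, m_{31} = 7/5, m_{32} = 14/11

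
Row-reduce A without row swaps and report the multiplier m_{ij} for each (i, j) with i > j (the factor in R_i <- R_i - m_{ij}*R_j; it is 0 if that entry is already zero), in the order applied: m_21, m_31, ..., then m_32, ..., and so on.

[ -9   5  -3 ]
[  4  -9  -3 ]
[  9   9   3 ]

Forward elimination:
R2 <- R2 - (-4/9)*R1:  [     0  -61/9  -13/3 ]
R3 <- R3 - (-1)*R1:  [  0  14   0 ]
R3 <- R3 - (-126/61)*R2:  [       0        0  -546/61 ]
Multipliers (in order of application): m_{21} = -4/9, m_{31} = -1, m_{32} = -126/61

multipliers: -4/9, -1, -126/61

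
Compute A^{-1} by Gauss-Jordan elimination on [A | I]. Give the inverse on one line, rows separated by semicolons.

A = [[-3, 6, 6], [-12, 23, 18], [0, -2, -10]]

Gauss-Jordan on [A | I]:
R1 <- (1/-3)*R1:  [    1    -2    -2  |  -1/3     0     0 ]
R2 <- R2 - (-12)*R1:  [  0  -1  -6  |  -4   1   0 ]
R2 <- (1/-1)*R2:  [  0   1   6  |   4  -1   0 ]
R1 <- R1 - (-2)*R2:  [    1     0    10  |  23/3    -2     0 ]
R3 <- R3 - (-2)*R2:  [  0   0   2  |   8  -2   1 ]
R3 <- (1/2)*R3:  [   0    0    1  |    4   -1  1/2 ]
R1 <- R1 - (10)*R3:  [     1      0      0  |  -97/3      8     -5 ]
R2 <- R2 - (6)*R3:  [   0    1    0  |  -20    5   -3 ]
Right block of [I | A^{-1}] is the inverse:
[ -97/3   8   -5 ]
[   -20   5   -3 ]
[     4  -1  1/2 ]

inverse = [-97/3 8 -5; -20 5 -3; 4 -1 1/2]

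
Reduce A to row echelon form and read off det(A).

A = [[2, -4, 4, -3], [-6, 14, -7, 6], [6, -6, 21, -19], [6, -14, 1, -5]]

det(A) = -48

Forward elimination:
R2 <- R2 - (-3)*R1:  [  0   2   5  -3 ]
R3 <- R3 - (3)*R1:  [   0    6    9  -10 ]
R4 <- R4 - (3)*R1:  [   0   -2  -11    4 ]
R3 <- R3 - (3)*R2:  [  0   0  -6  -1 ]
R4 <- R4 - (-1)*R2:  [  0   0  -6   1 ]
R4 <- R4 - (1)*R3:  [ 0  0  0  2 ]
Upper-triangular form:
[ 2  -4   4  -3 ]
[ 0   2   5  -3 ]
[ 0   0  -6  -1 ]
[ 0   0   0   2 ]
det(A) = (-1)^0 * (2) * (2) * (-6) * (2) = -48  (0 row swaps -> sign +1)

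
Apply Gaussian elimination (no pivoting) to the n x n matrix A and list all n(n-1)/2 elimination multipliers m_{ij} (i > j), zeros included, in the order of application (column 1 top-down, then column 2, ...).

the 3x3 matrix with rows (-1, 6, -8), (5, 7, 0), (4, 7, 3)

Forward elimination:
R2 <- R2 - (-5)*R1:  [   0   37  -40 ]
R3 <- R3 - (-4)*R1:  [   0   31  -29 ]
R3 <- R3 - (31/37)*R2:  [      0       0  167/37 ]
Multipliers (in order of application): m_{21} = -5, m_{31} = -4, m_{32} = 31/37

multipliers: -5, -4, 31/37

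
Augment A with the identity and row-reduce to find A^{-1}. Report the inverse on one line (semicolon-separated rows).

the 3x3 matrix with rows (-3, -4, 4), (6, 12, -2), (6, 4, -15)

inverse = [-43/3 -11/3 -10/3; 13/2 7/4 3/2; -4 -1 -1]

Gauss-Jordan on [A | I]:
R1 <- (1/-3)*R1:  [    1   4/3  -4/3  |  -1/3     0     0 ]
R2 <- R2 - (6)*R1:  [ 0  4  6  |  2  1  0 ]
R3 <- R3 - (6)*R1:  [  0  -4  -7  |   2   0   1 ]
R2 <- (1/4)*R2:  [   0    1  3/2  |  1/2  1/4    0 ]
R1 <- R1 - (4/3)*R2:  [     1      0  -10/3  |     -1   -1/3      0 ]
R3 <- R3 - (-4)*R2:  [  0   0  -1  |   4   1   1 ]
R3 <- (1/-1)*R3:  [  0   0   1  |  -4  -1  -1 ]
R1 <- R1 - (-10/3)*R3:  [     1      0      0  |  -43/3  -11/3  -10/3 ]
R2 <- R2 - (3/2)*R3:  [    0     1     0  |  13/2   7/4   3/2 ]
Right block of [I | A^{-1}] is the inverse:
[ -43/3  -11/3  -10/3 ]
[  13/2    7/4    3/2 ]
[    -4     -1     -1 ]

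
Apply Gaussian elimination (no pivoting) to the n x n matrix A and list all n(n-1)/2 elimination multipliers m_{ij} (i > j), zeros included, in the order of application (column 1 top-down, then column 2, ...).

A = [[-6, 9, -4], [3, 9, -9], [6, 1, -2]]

multipliers: -1/2, -1, 20/27

Forward elimination:
R2 <- R2 - (-1/2)*R1:  [    0  27/2   -11 ]
R3 <- R3 - (-1)*R1:  [  0  10  -6 ]
R3 <- R3 - (20/27)*R2:  [     0      0  58/27 ]
Multipliers (in order of application): m_{21} = -1/2, m_{31} = -1, m_{32} = 20/27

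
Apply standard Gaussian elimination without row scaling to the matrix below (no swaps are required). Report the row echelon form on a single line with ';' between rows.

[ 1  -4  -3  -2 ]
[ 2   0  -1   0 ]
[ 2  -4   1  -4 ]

Forward elimination:
R2 <- R2 - (2)*R1:  [ 0  8  5  4 ]
R3 <- R3 - (2)*R1:  [ 0  4  7  0 ]
R3 <- R3 - (1/2)*R2:  [   0    0  9/2   -2 ]
Row echelon form:
[ 1  -4   -3  -2 ]
[ 0   8    5   4 ]
[ 0   0  9/2  -2 ]

REF = [1 -4 -3 -2; 0 8 5 4; 0 0 9/2 -2]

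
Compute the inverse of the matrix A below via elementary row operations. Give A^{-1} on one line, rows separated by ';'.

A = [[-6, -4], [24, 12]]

inverse = [1/2 1/6; -1 -1/4]

Gauss-Jordan on [A | I]:
R1 <- (1/-6)*R1:  [    1   2/3  |  -1/6     0 ]
R2 <- R2 - (24)*R1:  [  0  -4  |   4   1 ]
R2 <- (1/-4)*R2:  [    0     1  |    -1  -1/4 ]
R1 <- R1 - (2/3)*R2:  [   1    0  |  1/2  1/6 ]
Right block of [I | A^{-1}] is the inverse:
[ 1/2   1/6 ]
[  -1  -1/4 ]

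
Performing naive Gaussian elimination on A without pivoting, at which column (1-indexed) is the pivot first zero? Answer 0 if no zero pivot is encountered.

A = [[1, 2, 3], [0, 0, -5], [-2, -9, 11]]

Naive forward elimination:
R3 <- R3 - (-2)*R1:  [  0  -5  17 ]
Matrix at this point:
[ 1   2   3 ]
[ 0   0  -5 ]
[ 0  -5  17 ]
Pivot entry (2,2) is zero but row 3 has -5 in column 2 -> naive elimination stops; a row interchange (e.g. R2 <-> R3) would be required here.

first zero-pivot column = 2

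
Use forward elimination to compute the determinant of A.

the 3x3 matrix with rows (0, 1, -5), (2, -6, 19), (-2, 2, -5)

Forward elimination:
R1 <-> R2   (pivot in column 1 was zero)
[  2  -6  19 ]
[  0   1  -5 ]
[ -2   2  -5 ]
R3 <- R3 - (-1)*R1:  [  0  -4  14 ]
R3 <- R3 - (-4)*R2:  [  0   0  -6 ]
Upper-triangular form:
[ 2  -6  19 ]
[ 0   1  -5 ]
[ 0   0  -6 ]
det(A) = (-1)^1 * (2) * (1) * (-6) = 12  (1 row swap -> sign -1)

det(A) = 12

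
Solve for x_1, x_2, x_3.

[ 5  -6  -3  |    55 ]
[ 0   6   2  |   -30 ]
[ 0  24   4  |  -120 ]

(5, -5, 0)

Forward elimination on [A|b]:
R3 <- R3 - (4)*R2:  [  0   0  -4   0 ]
Row echelon form:
[ 5  -6  -3  |   55 ]
[ 0   6   2  |  -30 ]
[ 0   0  -4  |    0 ]
Back-substitution:
x_3 = (0) / -4 = 0
x_2 = (-30 - (2)*(0)) / 6 = -5
x_1 = (55 - (-6)*(-5) - (-3)*(0)) / 5 = 5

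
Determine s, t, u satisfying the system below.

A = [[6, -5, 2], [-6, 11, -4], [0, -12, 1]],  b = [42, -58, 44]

(5, -4, -4)

Forward elimination on [A|b]:
R2 <- R2 - (-1)*R1:  [   0    6   -2  -16 ]
R3 <- R3 - (-2)*R2:  [  0   0  -3  12 ]
Row echelon form:
[ 6  -5   2  |   42 ]
[ 0   6  -2  |  -16 ]
[ 0   0  -3  |   12 ]
Back-substitution:
u = (12) / -3 = -4
t = (-16 - (-2)*(-4)) / 6 = -4
s = (42 - (-5)*(-4) - (2)*(-4)) / 6 = 5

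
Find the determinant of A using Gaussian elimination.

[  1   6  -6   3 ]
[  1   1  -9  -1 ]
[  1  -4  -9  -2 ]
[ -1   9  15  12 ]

det(A) = -45

Forward elimination:
R2 <- R2 - (1)*R1:  [  0  -5  -3  -4 ]
R3 <- R3 - (1)*R1:  [   0  -10   -3   -5 ]
R4 <- R4 - (-1)*R1:  [  0  15   9  15 ]
R3 <- R3 - (2)*R2:  [ 0  0  3  3 ]
R4 <- R4 - (-3)*R2:  [ 0  0  0  3 ]
Upper-triangular form:
[ 1   6  -6   3 ]
[ 0  -5  -3  -4 ]
[ 0   0   3   3 ]
[ 0   0   0   3 ]
det(A) = (-1)^0 * (1) * (-5) * (3) * (3) = -45  (0 row swaps -> sign +1)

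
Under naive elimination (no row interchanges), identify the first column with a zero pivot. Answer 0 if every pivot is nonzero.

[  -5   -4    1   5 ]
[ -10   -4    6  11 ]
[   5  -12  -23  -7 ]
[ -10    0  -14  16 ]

Naive forward elimination:
R2 <- R2 - (2)*R1:  [ 0  4  4  1 ]
R3 <- R3 - (-1)*R1:  [   0  -16  -22   -2 ]
R4 <- R4 - (2)*R1:  [   0    8  -16    6 ]
R3 <- R3 - (-4)*R2:  [  0   0  -6   2 ]
R4 <- R4 - (2)*R2:  [   0    0  -24    4 ]
R4 <- R4 - (4)*R3:  [  0   0   0  -4 ]
All pivots nonzero; naive elimination completes without hitting a zero pivot.

first zero-pivot column = 0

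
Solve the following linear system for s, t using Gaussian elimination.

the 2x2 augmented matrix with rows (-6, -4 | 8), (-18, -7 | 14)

(0, -2)

Forward elimination on [A|b]:
R2 <- R2 - (3)*R1:  [   0    5  -10 ]
Row echelon form:
[ -6  -4  |    8 ]
[  0   5  |  -10 ]
Back-substitution:
t = (-10) / 5 = -2
s = (8 - (-4)*(-2)) / -6 = 0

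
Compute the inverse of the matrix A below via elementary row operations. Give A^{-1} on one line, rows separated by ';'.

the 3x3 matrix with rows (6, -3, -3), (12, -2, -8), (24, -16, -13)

Gauss-Jordan on [A | I]:
R1 <- (1/6)*R1:  [    1  -1/2  -1/2  |   1/6     0     0 ]
R2 <- R2 - (12)*R1:  [  0   4  -2  |  -2   1   0 ]
R3 <- R3 - (24)*R1:  [  0  -4  -1  |  -4   0   1 ]
R2 <- (1/4)*R2:  [    0     1  -1/2  |  -1/2   1/4     0 ]
R1 <- R1 - (-1/2)*R2:  [     1      0   -3/4  |  -1/12    1/8      0 ]
R3 <- R3 - (-4)*R2:  [  0   0  -3  |  -6   1   1 ]
R3 <- (1/-3)*R3:  [    0     0     1  |     2  -1/3  -1/3 ]
R1 <- R1 - (-3/4)*R3:  [     1      0      0  |  17/12   -1/8   -1/4 ]
R2 <- R2 - (-1/2)*R3:  [    0     1     0  |   1/2  1/12  -1/6 ]
Right block of [I | A^{-1}] is the inverse:
[ 17/12  -1/8  -1/4 ]
[   1/2  1/12  -1/6 ]
[     2  -1/3  -1/3 ]

inverse = [17/12 -1/8 -1/4; 1/2 1/12 -1/6; 2 -1/3 -1/3]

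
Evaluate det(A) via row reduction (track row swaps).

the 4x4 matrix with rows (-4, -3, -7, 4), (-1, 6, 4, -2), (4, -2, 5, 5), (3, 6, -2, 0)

det(A) = -2196

Forward elimination:
R2 <- R2 - (1/4)*R1:  [    0  27/4  23/4    -3 ]
R3 <- R3 - (-1)*R1:  [  0  -5  -2   9 ]
R4 <- R4 - (-3/4)*R1:  [     0   15/4  -29/4      3 ]
R3 <- R3 - (-20/27)*R2:  [     0      0  61/27   61/9 ]
R4 <- R4 - (5/9)*R2:  [     0      0  -94/9   14/3 ]
R4 <- R4 - (-282/61)*R3:  [  0   0   0  36 ]
Upper-triangular form:
[ -4    -3     -7     4 ]
[  0  27/4   23/4    -3 ]
[  0     0  61/27  61/9 ]
[  0     0      0    36 ]
det(A) = (-1)^0 * (-4) * (27/4) * (61/27) * (36) = -2196  (0 row swaps -> sign +1)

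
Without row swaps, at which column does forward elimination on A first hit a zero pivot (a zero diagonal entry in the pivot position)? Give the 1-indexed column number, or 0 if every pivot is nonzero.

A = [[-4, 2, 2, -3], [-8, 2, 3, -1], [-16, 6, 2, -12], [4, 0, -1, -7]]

Naive forward elimination:
R2 <- R2 - (2)*R1:  [  0  -2  -1   5 ]
R3 <- R3 - (4)*R1:  [  0  -2  -6   0 ]
R4 <- R4 - (-1)*R1:  [   0    2    1  -10 ]
R3 <- R3 - (1)*R2:  [  0   0  -5  -5 ]
R4 <- R4 - (-1)*R2:  [  0   0   0  -5 ]
All pivots nonzero; naive elimination completes without hitting a zero pivot.

first zero-pivot column = 0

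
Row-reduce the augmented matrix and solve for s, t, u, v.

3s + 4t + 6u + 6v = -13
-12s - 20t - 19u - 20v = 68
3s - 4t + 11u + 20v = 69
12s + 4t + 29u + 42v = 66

(-1, -4, -4, 5)

Forward elimination on [A|b]:
R2 <- R2 - (-4)*R1:  [  0  -4   5   4  16 ]
R3 <- R3 - (1)*R1:  [  0  -8   5  14  82 ]
R4 <- R4 - (4)*R1:  [   0  -12    5   18  118 ]
R3 <- R3 - (2)*R2:  [  0   0  -5   6  50 ]
R4 <- R4 - (3)*R2:  [   0    0  -10    6   70 ]
R4 <- R4 - (2)*R3:  [   0    0    0   -6  -30 ]
Row echelon form:
[ 3   4   6   6  |  -13 ]
[ 0  -4   5   4  |   16 ]
[ 0   0  -5   6  |   50 ]
[ 0   0   0  -6  |  -30 ]
Back-substitution:
v = (-30) / -6 = 5
u = (50 - (6)*(5)) / -5 = -4
t = (16 - (5)*(-4) - (4)*(5)) / -4 = -4
s = (-13 - (4)*(-4) - (6)*(-4) - (6)*(5)) / 3 = -1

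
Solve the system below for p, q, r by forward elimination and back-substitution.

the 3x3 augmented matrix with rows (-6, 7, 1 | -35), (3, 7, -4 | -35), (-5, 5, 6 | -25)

(0, -5, 0)

Forward elimination on [A|b]:
R2 <- R2 - (-1/2)*R1:  [      0    21/2    -7/2  -105/2 ]
R3 <- R3 - (5/6)*R1:  [    0  -5/6  31/6  25/6 ]
R3 <- R3 - (-5/63)*R2:  [    0     0  44/9     0 ]
Row echelon form:
[ -6     7     1  |     -35 ]
[  0  21/2  -7/2  |  -105/2 ]
[  0     0  44/9  |       0 ]
Back-substitution:
r = (0) / (44/9) = 0
q = (-105/2 - (-7/2)*(0)) / (21/2) = -5
p = (-35 - (7)*(-5) - (1)*(0)) / -6 = 0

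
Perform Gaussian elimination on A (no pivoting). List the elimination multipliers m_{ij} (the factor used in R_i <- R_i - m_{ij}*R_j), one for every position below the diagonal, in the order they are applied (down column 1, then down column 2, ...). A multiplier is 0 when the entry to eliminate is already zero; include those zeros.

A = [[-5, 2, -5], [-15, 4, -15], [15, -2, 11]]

Forward elimination:
R2 <- R2 - (3)*R1:  [  0  -2   0 ]
R3 <- R3 - (-3)*R1:  [  0   4  -4 ]
R3 <- R3 - (-2)*R2:  [  0   0  -4 ]
Multipliers (in order of application): m_{21} = 3, m_{31} = -3, m_{32} = -2

multipliers: 3, -3, -2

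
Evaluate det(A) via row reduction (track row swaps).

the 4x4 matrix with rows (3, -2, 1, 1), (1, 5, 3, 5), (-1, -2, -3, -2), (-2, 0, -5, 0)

Forward elimination:
R2 <- R2 - (1/3)*R1:  [    0  17/3   8/3  14/3 ]
R3 <- R3 - (-1/3)*R1:  [    0  -8/3  -8/3  -5/3 ]
R4 <- R4 - (-2/3)*R1:  [     0   -4/3  -13/3    2/3 ]
R3 <- R3 - (-8/17)*R2:  [      0       0  -24/17    9/17 ]
R4 <- R4 - (-4/17)*R2:  [      0       0  -63/17   30/17 ]
R4 <- R4 - (21/8)*R3:  [   0    0    0  3/8 ]
Upper-triangular form:
[ 3    -2       1     1 ]
[ 0  17/3     8/3  14/3 ]
[ 0     0  -24/17  9/17 ]
[ 0     0       0   3/8 ]
det(A) = (-1)^0 * (3) * (17/3) * (-24/17) * (3/8) = -9  (0 row swaps -> sign +1)

det(A) = -9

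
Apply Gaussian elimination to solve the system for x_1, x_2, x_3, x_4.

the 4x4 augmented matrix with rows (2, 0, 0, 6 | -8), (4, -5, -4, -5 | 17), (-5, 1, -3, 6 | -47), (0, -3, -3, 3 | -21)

Forward elimination on [A|b]:
R2 <- R2 - (2)*R1:  [   0   -5   -4  -17   33 ]
R3 <- R3 - (-5/2)*R1:  [   0    1   -3   21  -67 ]
R3 <- R3 - (-1/5)*R2:  [      0       0   -19/5    88/5  -302/5 ]
R4 <- R4 - (3/5)*R2:  [      0       0    -3/5    66/5  -204/5 ]
R4 <- R4 - (3/19)*R3:  [       0        0        0   198/19  -594/19 ]
Row echelon form:
[ 2   0      0       6  |       -8 ]
[ 0  -5     -4     -17  |       33 ]
[ 0   0  -19/5    88/5  |   -302/5 ]
[ 0   0      0  198/19  |  -594/19 ]
Back-substitution:
x_4 = (-594/19) / (198/19) = -3
x_3 = (-302/5 - (88/5)*(-3)) / (-19/5) = 2
x_2 = (33 - (-4)*(2) - (-17)*(-3)) / -5 = 2
x_1 = (-8 - (6)*(-3)) / 2 = 5

(5, 2, 2, -3)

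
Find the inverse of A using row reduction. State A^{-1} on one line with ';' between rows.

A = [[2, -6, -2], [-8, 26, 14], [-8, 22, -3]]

Gauss-Jordan on [A | I]:
R1 <- (1/2)*R1:  [   1   -3   -1  |  1/2    0    0 ]
R2 <- R2 - (-8)*R1:  [ 0  2  6  |  4  1  0 ]
R3 <- R3 - (-8)*R1:  [   0   -2  -11  |    4    0    1 ]
R2 <- (1/2)*R2:  [   0    1    3  |    2  1/2    0 ]
R1 <- R1 - (-3)*R2:  [    1     0     8  |  13/2   3/2     0 ]
R3 <- R3 - (-2)*R2:  [  0   0  -5  |   8   1   1 ]
R3 <- (1/-5)*R3:  [    0     0     1  |  -8/5  -1/5  -1/5 ]
R1 <- R1 - (8)*R3:  [      1       0       0  |  193/10   31/10     8/5 ]
R2 <- R2 - (3)*R3:  [     0      1      0  |   34/5  11/10    3/5 ]
Right block of [I | A^{-1}] is the inverse:
[ 193/10  31/10   8/5 ]
[   34/5  11/10   3/5 ]
[   -8/5   -1/5  -1/5 ]

inverse = [193/10 31/10 8/5; 34/5 11/10 3/5; -8/5 -1/5 -1/5]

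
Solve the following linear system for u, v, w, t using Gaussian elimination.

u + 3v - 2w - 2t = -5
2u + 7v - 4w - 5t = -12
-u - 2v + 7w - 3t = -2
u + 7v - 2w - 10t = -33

(2, 3, 3, 5)

Forward elimination on [A|b]:
R2 <- R2 - (2)*R1:  [  0   1   0  -1  -2 ]
R3 <- R3 - (-1)*R1:  [  0   1   5  -5  -7 ]
R4 <- R4 - (1)*R1:  [   0    4    0   -8  -28 ]
R3 <- R3 - (1)*R2:  [  0   0   5  -4  -5 ]
R4 <- R4 - (4)*R2:  [   0    0    0   -4  -20 ]
Row echelon form:
[ 1  3  -2  -2  |   -5 ]
[ 0  1   0  -1  |   -2 ]
[ 0  0   5  -4  |   -5 ]
[ 0  0   0  -4  |  -20 ]
Back-substitution:
t = (-20) / -4 = 5
w = (-5 - (-4)*(5)) / 5 = 3
v = (-2 - (-1)*(5)) / 1 = 3
u = (-5 - (3)*(3) - (-2)*(3) - (-2)*(5)) / 1 = 2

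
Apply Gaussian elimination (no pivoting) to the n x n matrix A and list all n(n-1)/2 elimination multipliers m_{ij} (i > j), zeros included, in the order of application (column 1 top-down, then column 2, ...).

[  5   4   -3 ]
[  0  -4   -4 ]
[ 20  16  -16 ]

multipliers: 0, 4, 0

Forward elimination:
R2: entry in column 1 is already 0 -> m_{21} = 0 (no row operation needed)
R3 <- R3 - (4)*R1:  [  0   0  -4 ]
R3: entry in column 2 is already 0 -> m_{32} = 0 (no row operation needed)
Multipliers (in order of application): m_{21} = 0, m_{31} = 4, m_{32} = 0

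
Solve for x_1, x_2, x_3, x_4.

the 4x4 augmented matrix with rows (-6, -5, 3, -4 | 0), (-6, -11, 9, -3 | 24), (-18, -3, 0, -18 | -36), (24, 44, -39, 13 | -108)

Forward elimination on [A|b]:
R2 <- R2 - (1)*R1:  [  0  -6   6   1  24 ]
R3 <- R3 - (3)*R1:  [   0   12   -9   -6  -36 ]
R4 <- R4 - (-4)*R1:  [    0    24   -27    -3  -108 ]
R3 <- R3 - (-2)*R2:  [  0   0   3  -4  12 ]
R4 <- R4 - (-4)*R2:  [   0    0   -3    1  -12 ]
R4 <- R4 - (-1)*R3:  [  0   0   0  -3   0 ]
Row echelon form:
[ -6  -5  3  -4  |   0 ]
[  0  -6  6   1  |  24 ]
[  0   0  3  -4  |  12 ]
[  0   0  0  -3  |   0 ]
Back-substitution:
x_4 = (0) / -3 = 0
x_3 = (12 - (-4)*(0)) / 3 = 4
x_2 = (24 - (6)*(4) - (1)*(0)) / -6 = 0
x_1 = (0 - (-5)*(0) - (3)*(4) - (-4)*(0)) / -6 = 2

(2, 0, 4, 0)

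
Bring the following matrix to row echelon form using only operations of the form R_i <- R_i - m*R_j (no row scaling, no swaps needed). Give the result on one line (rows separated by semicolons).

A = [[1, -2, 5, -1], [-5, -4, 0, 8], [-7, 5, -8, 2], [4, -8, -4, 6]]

REF = [1 -2 5 -1; 0 -14 25 3; 0 0 153/14 -97/14; 0 0 0 -266/51]

Forward elimination:
R2 <- R2 - (-5)*R1:  [   0  -14   25    3 ]
R3 <- R3 - (-7)*R1:  [  0  -9  27  -5 ]
R4 <- R4 - (4)*R1:  [   0    0  -24   10 ]
R3 <- R3 - (9/14)*R2:  [      0       0  153/14  -97/14 ]
R4 <- R4 - (-112/51)*R3:  [       0        0        0  -266/51 ]
Row echelon form:
[ 1   -2       5       -1 ]
[ 0  -14      25        3 ]
[ 0    0  153/14   -97/14 ]
[ 0    0       0  -266/51 ]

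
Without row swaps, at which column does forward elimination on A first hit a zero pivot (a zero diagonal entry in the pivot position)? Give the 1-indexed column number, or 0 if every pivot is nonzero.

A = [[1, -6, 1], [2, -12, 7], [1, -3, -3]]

first zero-pivot column = 2

Naive forward elimination:
R2 <- R2 - (2)*R1:  [ 0  0  5 ]
R3 <- R3 - (1)*R1:  [  0   3  -4 ]
Matrix at this point:
[ 1  -6   1 ]
[ 0   0   5 ]
[ 0   3  -4 ]
Pivot entry (2,2) is zero but row 3 has 3 in column 2 -> naive elimination stops; a row interchange (e.g. R2 <-> R3) would be required here.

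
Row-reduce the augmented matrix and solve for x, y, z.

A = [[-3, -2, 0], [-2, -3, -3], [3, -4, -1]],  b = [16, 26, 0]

(-4, -2, -4)

Forward elimination on [A|b]:
R2 <- R2 - (2/3)*R1:  [    0  -5/3    -3  46/3 ]
R3 <- R3 - (-1)*R1:  [  0  -6  -1  16 ]
R3 <- R3 - (18/5)*R2:  [      0       0    49/5  -196/5 ]
Row echelon form:
[ -3    -2     0  |      16 ]
[  0  -5/3    -3  |    46/3 ]
[  0     0  49/5  |  -196/5 ]
Back-substitution:
z = (-196/5) / (49/5) = -4
y = (46/3 - (-3)*(-4)) / (-5/3) = -2
x = (16 - (-2)*(-2)) / -3 = -4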